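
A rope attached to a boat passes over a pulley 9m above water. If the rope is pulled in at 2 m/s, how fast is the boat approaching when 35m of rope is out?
35√286/286 ≈ 2.07 m/s

rope² = x² + 9²
x = √(35² - 9²) = 2√286
dx/dt = (rope/x) · d(rope)/dt = (35/(2√286)) · (-2) = -35√286/286 m/s
The boat approaches at 35√286/286 ≈ 2.07 m/s.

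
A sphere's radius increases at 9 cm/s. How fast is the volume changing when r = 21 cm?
15876π cm³/s

V = (4/3)πr³
dV/dt = dV/dr · dr/dt = 4πr² · 9
At r = 21: dV/dt = 15876π cm³/s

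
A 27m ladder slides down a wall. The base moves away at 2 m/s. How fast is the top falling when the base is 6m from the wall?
4√77/77 ≈ 0.4558 m/s

x² + y² = 27²
2x·dx/dt + 2y·dy/dt = 0
dy/dt = -x/y · dx/dt = -6/(3√77) · 2 = -4√77/77 m/s
The top is descending at 4√77/77 ≈ 0.4558 m/s.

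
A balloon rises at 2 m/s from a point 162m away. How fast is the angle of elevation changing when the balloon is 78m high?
0.010022 rad/s

tan(θ) = y/162
sec²(θ) · dθ/dt = (1/162) · dy/dt
dθ/dt = cos²(θ)/162 · 2 = 162/(162² + 78²) · 2
dθ/dt = 0.010022 rad/s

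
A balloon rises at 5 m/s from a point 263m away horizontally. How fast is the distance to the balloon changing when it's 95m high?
475√78194/78194 ≈ 1.699 m/s

z² = 263² + y²
z = √(263² + 95²) = √78194
dz/dt = y/z · dy/dt = 95/√78194 · 5 = 475√78194/78194 ≈ 1.699 m/s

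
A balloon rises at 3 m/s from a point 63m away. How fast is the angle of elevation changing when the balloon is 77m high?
0.019095 rad/s

tan(θ) = y/63
sec²(θ) · dθ/dt = (1/63) · dy/dt
dθ/dt = cos²(θ)/63 · 3 = 63/(63² + 77²) · 3
dθ/dt = 0.019095 rad/s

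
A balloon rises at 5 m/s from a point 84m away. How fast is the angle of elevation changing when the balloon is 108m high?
0.022436 rad/s

tan(θ) = y/84
sec²(θ) · dθ/dt = (1/84) · dy/dt
dθ/dt = cos²(θ)/84 · 5 = 84/(84² + 108²) · 5
dθ/dt = 0.022436 rad/s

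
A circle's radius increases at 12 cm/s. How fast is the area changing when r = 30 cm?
720π cm²/s

A = πr²
dA/dt = 2πr · dr/dt = 2π(30)(12) = 720π cm²/s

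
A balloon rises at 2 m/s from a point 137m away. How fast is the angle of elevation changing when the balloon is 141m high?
0.007089 rad/s

tan(θ) = y/137
sec²(θ) · dθ/dt = (1/137) · dy/dt
dθ/dt = cos²(θ)/137 · 2 = 137/(137² + 141²) · 2
dθ/dt = 0.007089 rad/s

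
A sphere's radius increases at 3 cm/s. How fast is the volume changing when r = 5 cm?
300π cm³/s

V = (4/3)πr³
dV/dt = dV/dr · dr/dt = 4πr² · 3
At r = 5: dV/dt = 300π cm³/s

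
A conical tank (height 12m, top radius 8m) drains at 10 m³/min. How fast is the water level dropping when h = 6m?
5/(8π) ≈ 0.1989 m/min

r/h = 8/12, so r = (2/3)h
V = (1/3)πr²h = (1/3)π((2/3)h)²h = (4/27)πh³
dV/dh = (4/9)πh²
dh/dt = (dV/dt)/(dV/dh) = -10/((4/9)π·6²) = -5/(8π) m/min
The level is dropping at 5/(8π) ≈ 0.1989 m/min.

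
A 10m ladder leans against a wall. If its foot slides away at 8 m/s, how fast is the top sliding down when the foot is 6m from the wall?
6 m/s

x² + y² = 10²
2x·dx/dt + 2y·dy/dt = 0
dy/dt = -x/y · dx/dt = -6/8 · 8 = -6 m/s
The top is descending at 6 m/s.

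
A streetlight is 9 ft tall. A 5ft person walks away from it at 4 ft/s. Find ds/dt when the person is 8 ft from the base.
5 ft/s

By similar triangles: 9/(x+s) = 5/s
Solving: s = 5x/4
ds/dt = 5/4 · dx/dt = 5/4 · 4 = 5 ft/s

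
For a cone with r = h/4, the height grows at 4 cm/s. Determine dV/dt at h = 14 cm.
49π cm³/s

V = (1/3)π(h/4)²h = πh³/48
dV/dt = πh²/16 · 4
At h = 14: dV/dt = 49π cm³/s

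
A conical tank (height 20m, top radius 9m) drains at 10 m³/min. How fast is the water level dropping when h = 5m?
160/(81π) ≈ 0.6288 m/min

r/h = 9/20, so r = (9/20)h
V = (1/3)πr²h = (1/3)π((9/20)h)²h = (27/400)πh³
dV/dh = (81/400)πh²
dh/dt = (dV/dt)/(dV/dh) = -10/((81/400)π·5²) = -160/(81π) m/min
The level is dropping at 160/(81π) ≈ 0.6288 m/min.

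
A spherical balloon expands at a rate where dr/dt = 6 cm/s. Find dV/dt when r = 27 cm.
17496π cm³/s

V = (4/3)πr³
dV/dt = dV/dr · dr/dt = 4πr² · 6
At r = 27: dV/dt = 17496π cm³/s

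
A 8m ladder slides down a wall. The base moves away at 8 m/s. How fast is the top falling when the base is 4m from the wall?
8√3/3 ≈ 4.619 m/s

x² + y² = 8²
2x·dx/dt + 2y·dy/dt = 0
dy/dt = -x/y · dx/dt = -4/(4√3) · 8 = -8√3/3 m/s
The top is descending at 8√3/3 ≈ 4.619 m/s.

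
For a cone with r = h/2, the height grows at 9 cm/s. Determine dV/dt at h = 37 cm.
12321π/4 cm³/s

V = (1/3)π(h/2)²h = πh³/12
dV/dt = πh²/4 · 9
At h = 37: dV/dt = 12321π/4 cm³/s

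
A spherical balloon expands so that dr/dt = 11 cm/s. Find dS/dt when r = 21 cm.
1848π cm²/s

S = 4πr²
dS/dt = dS/dr · dr/dt = 8πr · 11
At r = 21: dS/dt = 1848π cm²/s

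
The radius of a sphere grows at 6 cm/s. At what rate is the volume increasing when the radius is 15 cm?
5400π cm³/s

V = (4/3)πr³
dV/dt = dV/dr · dr/dt = 4πr² · 6
At r = 15: dV/dt = 5400π cm³/s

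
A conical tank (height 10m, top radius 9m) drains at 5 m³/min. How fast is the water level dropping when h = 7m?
500/(3969π) ≈ 0.0401 m/min

r/h = 9/10, so r = (9/10)h
V = (1/3)πr²h = (1/3)π((9/10)h)²h = (27/100)πh³
dV/dh = (81/100)πh²
dh/dt = (dV/dt)/(dV/dh) = -5/((81/100)π·7²) = -500/(3969π) m/min
The level is dropping at 500/(3969π) ≈ 0.0401 m/min.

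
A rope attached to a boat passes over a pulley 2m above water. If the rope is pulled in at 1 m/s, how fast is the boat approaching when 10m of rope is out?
5√6/12 ≈ 1.021 m/s

rope² = x² + 2²
x = √(10² - 2²) = 4√6
dx/dt = (rope/x) · d(rope)/dt = (10/(4√6)) · (-1) = -5√6/12 m/s
The boat approaches at 5√6/12 ≈ 1.021 m/s.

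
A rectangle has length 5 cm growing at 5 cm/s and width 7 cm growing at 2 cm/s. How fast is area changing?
45 cm²/s

A = lw
dA/dt = w·dl/dt + l·dw/dt = 7·5 + 5·2 = 45 cm²/s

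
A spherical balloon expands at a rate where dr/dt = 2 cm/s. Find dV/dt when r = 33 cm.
8712π cm³/s

V = (4/3)πr³
dV/dt = dV/dr · dr/dt = 4πr² · 2
At r = 33: dV/dt = 8712π cm³/s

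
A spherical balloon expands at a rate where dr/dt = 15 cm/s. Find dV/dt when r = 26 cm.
40560π cm³/s

V = (4/3)πr³
dV/dt = dV/dr · dr/dt = 4πr² · 15
At r = 26: dV/dt = 40560π cm³/s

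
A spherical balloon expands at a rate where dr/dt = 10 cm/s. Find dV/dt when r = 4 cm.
640π cm³/s

V = (4/3)πr³
dV/dt = dV/dr · dr/dt = 4πr² · 10
At r = 4: dV/dt = 640π cm³/s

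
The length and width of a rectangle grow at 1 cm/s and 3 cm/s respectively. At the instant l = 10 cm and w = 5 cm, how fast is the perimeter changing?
8 cm/s

P = 2(l + w)
dP/dt = 2(dl/dt + dw/dt) = 2(1 + 3) = 8 cm/s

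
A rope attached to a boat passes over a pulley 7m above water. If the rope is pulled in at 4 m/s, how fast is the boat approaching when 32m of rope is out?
128√39/195 ≈ 4.099 m/s

rope² = x² + 7²
x = √(32² - 7²) = 5√39
dx/dt = (rope/x) · d(rope)/dt = (32/(5√39)) · (-4) = -128√39/195 m/s
The boat approaches at 128√39/195 ≈ 4.099 m/s.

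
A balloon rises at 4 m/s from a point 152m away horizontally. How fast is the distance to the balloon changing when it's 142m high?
284√10817/10817 ≈ 2.731 m/s

z² = 152² + y²
z = √(152² + 142²) = 2√10817
dz/dt = y/z · dy/dt = 142/(2√10817) · 4 = 284√10817/10817 ≈ 2.731 m/s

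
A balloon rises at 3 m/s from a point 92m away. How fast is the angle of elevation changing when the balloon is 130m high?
0.010882 rad/s

tan(θ) = y/92
sec²(θ) · dθ/dt = (1/92) · dy/dt
dθ/dt = cos²(θ)/92 · 3 = 92/(92² + 130²) · 3
dθ/dt = 0.010882 rad/s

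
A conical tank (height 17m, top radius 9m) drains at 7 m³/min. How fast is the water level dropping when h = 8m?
2023/(5184π) ≈ 0.1242 m/min

r/h = 9/17, so r = (9/17)h
V = (1/3)πr²h = (1/3)π((9/17)h)²h = (27/289)πh³
dV/dh = (81/289)πh²
dh/dt = (dV/dt)/(dV/dh) = -7/((81/289)π·8²) = -2023/(5184π) m/min
The level is dropping at 2023/(5184π) ≈ 0.1242 m/min.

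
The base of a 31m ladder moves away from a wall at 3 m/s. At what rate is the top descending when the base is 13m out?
13√22/44 ≈ 1.386 m/s

x² + y² = 31²
2x·dx/dt + 2y·dy/dt = 0
dy/dt = -x/y · dx/dt = -13/(6√22) · 3 = -13√22/44 m/s
The top is descending at 13√22/44 ≈ 1.386 m/s.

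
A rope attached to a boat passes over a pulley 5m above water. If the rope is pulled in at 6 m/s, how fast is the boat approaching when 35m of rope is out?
7√3/2 ≈ 6.062 m/s

rope² = x² + 5²
x = √(35² - 5²) = 20√3
dx/dt = (rope/x) · d(rope)/dt = (35/(20√3)) · (-6) = -7√3/2 m/s
The boat approaches at 7√3/2 ≈ 6.062 m/s.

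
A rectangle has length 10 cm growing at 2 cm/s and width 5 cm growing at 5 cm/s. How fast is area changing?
60 cm²/s

A = lw
dA/dt = w·dl/dt + l·dw/dt = 5·2 + 10·5 = 60 cm²/s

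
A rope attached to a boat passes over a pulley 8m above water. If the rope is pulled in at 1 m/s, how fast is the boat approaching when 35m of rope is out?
35√129/387 ≈ 1.027 m/s

rope² = x² + 8²
x = √(35² - 8²) = 3√129
dx/dt = (rope/x) · d(rope)/dt = (35/(3√129)) · (-1) = -35√129/387 m/s
The boat approaches at 35√129/387 ≈ 1.027 m/s.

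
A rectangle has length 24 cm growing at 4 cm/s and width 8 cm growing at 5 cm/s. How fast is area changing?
152 cm²/s

A = lw
dA/dt = w·dl/dt + l·dw/dt = 8·4 + 24·5 = 152 cm²/s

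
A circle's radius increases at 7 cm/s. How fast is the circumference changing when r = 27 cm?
14π cm/s

C = 2πr
dC/dt = 2π · dr/dt = 2π · 7 = 14π cm/s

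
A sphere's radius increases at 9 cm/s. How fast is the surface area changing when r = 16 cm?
1152π cm²/s

S = 4πr²
dS/dt = dS/dr · dr/dt = 8πr · 9
At r = 16: dS/dt = 1152π cm²/s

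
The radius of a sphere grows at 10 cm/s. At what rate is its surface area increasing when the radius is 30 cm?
2400π cm²/s

S = 4πr²
dS/dt = dS/dr · dr/dt = 8πr · 10
At r = 30: dS/dt = 2400π cm²/s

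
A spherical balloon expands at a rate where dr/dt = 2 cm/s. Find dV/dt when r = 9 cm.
648π cm³/s

V = (4/3)πr³
dV/dt = dV/dr · dr/dt = 4πr² · 2
At r = 9: dV/dt = 648π cm³/s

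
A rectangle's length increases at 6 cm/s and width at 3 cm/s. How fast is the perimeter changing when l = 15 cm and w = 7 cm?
18 cm/s

P = 2(l + w)
dP/dt = 2(dl/dt + dw/dt) = 2(6 + 3) = 18 cm/s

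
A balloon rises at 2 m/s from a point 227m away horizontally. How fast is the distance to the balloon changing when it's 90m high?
180√59629/59629 ≈ 0.7371 m/s

z² = 227² + y²
z = √(227² + 90²) = √59629
dz/dt = y/z · dy/dt = 90/√59629 · 2 = 180√59629/59629 ≈ 0.7371 m/s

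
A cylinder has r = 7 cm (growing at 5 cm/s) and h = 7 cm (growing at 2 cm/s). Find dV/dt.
588π cm³/s

V = πr²h
dV/dt = 2πrh·dr/dt + πr²·dh/dt
= 2π(7)(7)(5) + π(7)²(2)
= 588π cm³/s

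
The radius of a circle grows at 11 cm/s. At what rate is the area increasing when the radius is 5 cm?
110π cm²/s

A = πr²
dA/dt = 2πr · dr/dt = 2π(5)(11) = 110π cm²/s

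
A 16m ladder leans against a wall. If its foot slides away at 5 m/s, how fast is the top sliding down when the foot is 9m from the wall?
9√7/7 ≈ 3.402 m/s

x² + y² = 16²
2x·dx/dt + 2y·dy/dt = 0
dy/dt = -x/y · dx/dt = -9/(5√7) · 5 = -9√7/7 m/s
The top is descending at 9√7/7 ≈ 3.402 m/s.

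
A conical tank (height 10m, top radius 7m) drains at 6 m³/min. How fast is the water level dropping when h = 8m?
75/(392π) ≈ 0.0609 m/min

r/h = 7/10, so r = (7/10)h
V = (1/3)πr²h = (1/3)π((7/10)h)²h = (49/300)πh³
dV/dh = (49/100)πh²
dh/dt = (dV/dt)/(dV/dh) = -6/((49/100)π·8²) = -75/(392π) m/min
The level is dropping at 75/(392π) ≈ 0.0609 m/min.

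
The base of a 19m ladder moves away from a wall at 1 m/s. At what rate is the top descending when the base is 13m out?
13√3/24 ≈ 0.9382 m/s

x² + y² = 19²
2x·dx/dt + 2y·dy/dt = 0
dy/dt = -x/y · dx/dt = -13/(8√3) · 1 = -13√3/24 m/s
The top is descending at 13√3/24 ≈ 0.9382 m/s.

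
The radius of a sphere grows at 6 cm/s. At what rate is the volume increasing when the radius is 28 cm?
18816π cm³/s

V = (4/3)πr³
dV/dt = dV/dr · dr/dt = 4πr² · 6
At r = 28: dV/dt = 18816π cm³/s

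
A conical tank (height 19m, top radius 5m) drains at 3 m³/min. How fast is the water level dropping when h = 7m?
1083/(1225π) ≈ 0.2814 m/min

r/h = 5/19, so r = (5/19)h
V = (1/3)πr²h = (1/3)π((5/19)h)²h = (25/1083)πh³
dV/dh = (25/361)πh²
dh/dt = (dV/dt)/(dV/dh) = -3/((25/361)π·7²) = -1083/(1225π) m/min
The level is dropping at 1083/(1225π) ≈ 0.2814 m/min.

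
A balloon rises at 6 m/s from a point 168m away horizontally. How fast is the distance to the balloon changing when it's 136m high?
51√730/365 ≈ 3.775 m/s

z² = 168² + y²
z = √(168² + 136²) = 8√730
dz/dt = y/z · dy/dt = 136/(8√730) · 6 = 51√730/365 ≈ 3.775 m/s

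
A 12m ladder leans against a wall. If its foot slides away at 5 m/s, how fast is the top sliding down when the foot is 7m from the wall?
7√95/19 ≈ 3.591 m/s

x² + y² = 12²
2x·dx/dt + 2y·dy/dt = 0
dy/dt = -x/y · dx/dt = -7/√95 · 5 = -7√95/19 m/s
The top is descending at 7√95/19 ≈ 3.591 m/s.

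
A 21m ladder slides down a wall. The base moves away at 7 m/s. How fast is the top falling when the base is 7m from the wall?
7√2/4 ≈ 2.475 m/s

x² + y² = 21²
2x·dx/dt + 2y·dy/dt = 0
dy/dt = -x/y · dx/dt = -7/(14√2) · 7 = -7√2/4 m/s
The top is descending at 7√2/4 ≈ 2.475 m/s.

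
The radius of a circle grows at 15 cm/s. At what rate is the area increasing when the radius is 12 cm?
360π cm²/s

A = πr²
dA/dt = 2πr · dr/dt = 2π(12)(15) = 360π cm²/s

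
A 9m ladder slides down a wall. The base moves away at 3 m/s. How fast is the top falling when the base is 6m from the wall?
6√5/5 ≈ 2.683 m/s

x² + y² = 9²
2x·dx/dt + 2y·dy/dt = 0
dy/dt = -x/y · dx/dt = -6/(3√5) · 3 = -6√5/5 m/s
The top is descending at 6√5/5 ≈ 2.683 m/s.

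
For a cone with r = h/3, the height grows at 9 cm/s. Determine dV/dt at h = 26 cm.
676π cm³/s

V = (1/3)π(h/3)²h = πh³/27
dV/dt = πh²/9 · 9
At h = 26: dV/dt = 676π cm³/s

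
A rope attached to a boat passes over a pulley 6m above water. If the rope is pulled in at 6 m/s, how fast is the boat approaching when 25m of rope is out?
150√589/589 ≈ 6.181 m/s

rope² = x² + 6²
x = √(25² - 6²) = √589
dx/dt = (rope/x) · d(rope)/dt = (25/√589) · (-6) = -150√589/589 m/s
The boat approaches at 150√589/589 ≈ 6.181 m/s.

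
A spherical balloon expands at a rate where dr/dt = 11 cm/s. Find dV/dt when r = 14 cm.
8624π cm³/s

V = (4/3)πr³
dV/dt = dV/dr · dr/dt = 4πr² · 11
At r = 14: dV/dt = 8624π cm³/s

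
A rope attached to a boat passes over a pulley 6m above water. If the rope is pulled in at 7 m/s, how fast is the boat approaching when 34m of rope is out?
17√70/20 ≈ 7.112 m/s

rope² = x² + 6²
x = √(34² - 6²) = 4√70
dx/dt = (rope/x) · d(rope)/dt = (34/(4√70)) · (-7) = -17√70/20 m/s
The boat approaches at 17√70/20 ≈ 7.112 m/s.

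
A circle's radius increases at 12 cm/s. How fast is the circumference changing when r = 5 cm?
24π cm/s

C = 2πr
dC/dt = 2π · dr/dt = 2π · 12 = 24π cm/s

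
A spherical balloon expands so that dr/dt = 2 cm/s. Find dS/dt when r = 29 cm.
464π cm²/s

S = 4πr²
dS/dt = dS/dr · dr/dt = 8πr · 2
At r = 29: dS/dt = 464π cm²/s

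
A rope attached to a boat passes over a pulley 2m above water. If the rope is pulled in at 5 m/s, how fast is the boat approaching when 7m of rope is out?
7√5/3 ≈ 5.217 m/s

rope² = x² + 2²
x = √(7² - 2²) = 3√5
dx/dt = (rope/x) · d(rope)/dt = (7/(3√5)) · (-5) = -7√5/3 m/s
The boat approaches at 7√5/3 ≈ 5.217 m/s.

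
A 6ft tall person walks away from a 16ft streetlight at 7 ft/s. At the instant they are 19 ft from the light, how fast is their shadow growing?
21/5 ft/s

By similar triangles: 16/(x+s) = 6/s
Solving: s = 6x/10
ds/dt = 6/10 · dx/dt = 3/5 · 7 = 21/5 ft/s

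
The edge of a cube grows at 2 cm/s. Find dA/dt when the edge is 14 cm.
336 cm²/s

A = 6s²
dA/dt = 12s · ds/dt = 12·14·2 = 336 cm²/s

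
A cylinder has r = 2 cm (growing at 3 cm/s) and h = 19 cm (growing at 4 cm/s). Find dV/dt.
244π cm³/s

V = πr²h
dV/dt = 2πrh·dr/dt + πr²·dh/dt
= 2π(2)(19)(3) + π(2)²(4)
= 244π cm³/s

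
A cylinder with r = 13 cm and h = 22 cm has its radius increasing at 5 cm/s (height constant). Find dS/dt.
480π cm²/s

S = 2πrh + 2πr² (lateral + bases)
dS/dt = (2πh + 4πr)·dr/dt = (2π·22 + 4π·13)·5
= 480π cm²/s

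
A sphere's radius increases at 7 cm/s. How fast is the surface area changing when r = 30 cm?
1680π cm²/s

S = 4πr²
dS/dt = dS/dr · dr/dt = 8πr · 7
At r = 30: dS/dt = 1680π cm²/s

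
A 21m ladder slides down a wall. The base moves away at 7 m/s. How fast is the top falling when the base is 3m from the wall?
7√3/12 ≈ 1.01 m/s

x² + y² = 21²
2x·dx/dt + 2y·dy/dt = 0
dy/dt = -x/y · dx/dt = -3/(12√3) · 7 = -7√3/12 m/s
The top is descending at 7√3/12 ≈ 1.01 m/s.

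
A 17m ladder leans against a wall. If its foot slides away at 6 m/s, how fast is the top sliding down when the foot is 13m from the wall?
13√30/10 ≈ 7.12 m/s

x² + y² = 17²
2x·dx/dt + 2y·dy/dt = 0
dy/dt = -x/y · dx/dt = -13/(2√30) · 6 = -13√30/10 m/s
The top is descending at 13√30/10 ≈ 7.12 m/s.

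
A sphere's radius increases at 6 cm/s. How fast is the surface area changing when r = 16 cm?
768π cm²/s

S = 4πr²
dS/dt = dS/dr · dr/dt = 8πr · 6
At r = 16: dS/dt = 768π cm²/s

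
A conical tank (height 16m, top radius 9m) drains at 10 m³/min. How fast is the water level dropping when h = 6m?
640/(729π) ≈ 0.2794 m/min

r/h = 9/16, so r = (9/16)h
V = (1/3)πr²h = (1/3)π((9/16)h)²h = (27/256)πh³
dV/dh = (81/256)πh²
dh/dt = (dV/dt)/(dV/dh) = -10/((81/256)π·6²) = -640/(729π) m/min
The level is dropping at 640/(729π) ≈ 0.2794 m/min.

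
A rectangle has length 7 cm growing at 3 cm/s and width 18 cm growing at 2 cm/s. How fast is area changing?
68 cm²/s

A = lw
dA/dt = w·dl/dt + l·dw/dt = 18·3 + 7·2 = 68 cm²/s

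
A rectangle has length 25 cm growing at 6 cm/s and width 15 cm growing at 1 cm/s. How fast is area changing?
115 cm²/s

A = lw
dA/dt = w·dl/dt + l·dw/dt = 15·6 + 25·1 = 115 cm²/s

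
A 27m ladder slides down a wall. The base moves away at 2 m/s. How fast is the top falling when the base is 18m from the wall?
4√5/5 ≈ 1.789 m/s

x² + y² = 27²
2x·dx/dt + 2y·dy/dt = 0
dy/dt = -x/y · dx/dt = -18/(9√5) · 2 = -4√5/5 m/s
The top is descending at 4√5/5 ≈ 1.789 m/s.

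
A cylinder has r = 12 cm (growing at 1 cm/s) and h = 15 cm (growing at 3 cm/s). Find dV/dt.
792π cm³/s

V = πr²h
dV/dt = 2πrh·dr/dt + πr²·dh/dt
= 2π(12)(15)(1) + π(12)²(3)
= 792π cm³/s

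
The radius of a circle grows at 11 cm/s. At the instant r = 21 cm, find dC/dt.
22π cm/s

C = 2πr
dC/dt = 2π · dr/dt = 2π · 11 = 22π cm/s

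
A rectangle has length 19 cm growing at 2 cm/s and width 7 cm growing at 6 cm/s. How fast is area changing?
128 cm²/s

A = lw
dA/dt = w·dl/dt + l·dw/dt = 7·2 + 19·6 = 128 cm²/s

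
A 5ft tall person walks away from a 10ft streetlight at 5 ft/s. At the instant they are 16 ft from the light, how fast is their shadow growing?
5 ft/s

By similar triangles: 10/(x+s) = 5/s
Solving: s = 5x/5
ds/dt = 5/5 · dx/dt = 1 · 5 = 5 ft/s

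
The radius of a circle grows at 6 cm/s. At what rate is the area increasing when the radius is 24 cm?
288π cm²/s

A = πr²
dA/dt = 2πr · dr/dt = 2π(24)(6) = 288π cm²/s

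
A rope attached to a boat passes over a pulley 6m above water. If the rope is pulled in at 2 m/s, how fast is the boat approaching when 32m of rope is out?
32√247/247 ≈ 2.036 m/s

rope² = x² + 6²
x = √(32² - 6²) = 2√247
dx/dt = (rope/x) · d(rope)/dt = (32/(2√247)) · (-2) = -32√247/247 m/s
The boat approaches at 32√247/247 ≈ 2.036 m/s.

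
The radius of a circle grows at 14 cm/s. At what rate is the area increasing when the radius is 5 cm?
140π cm²/s

A = πr²
dA/dt = 2πr · dr/dt = 2π(5)(14) = 140π cm²/s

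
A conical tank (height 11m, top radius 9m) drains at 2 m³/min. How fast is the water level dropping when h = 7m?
242/(3969π) ≈ 0.01941 m/min

r/h = 9/11, so r = (9/11)h
V = (1/3)πr²h = (1/3)π((9/11)h)²h = (27/121)πh³
dV/dh = (81/121)πh²
dh/dt = (dV/dt)/(dV/dh) = -2/((81/121)π·7²) = -242/(3969π) m/min
The level is dropping at 242/(3969π) ≈ 0.01941 m/min.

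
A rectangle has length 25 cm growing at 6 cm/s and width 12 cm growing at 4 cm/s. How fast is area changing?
172 cm²/s

A = lw
dA/dt = w·dl/dt + l·dw/dt = 12·6 + 25·4 = 172 cm²/s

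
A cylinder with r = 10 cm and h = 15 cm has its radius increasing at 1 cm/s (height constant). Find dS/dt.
70π cm²/s

S = 2πrh + 2πr² (lateral + bases)
dS/dt = (2πh + 4πr)·dr/dt = (2π·15 + 4π·10)·1
= 70π cm²/s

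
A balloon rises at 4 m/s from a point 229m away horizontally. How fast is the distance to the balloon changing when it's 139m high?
278√71762/35881 ≈ 2.076 m/s

z² = 229² + y²
z = √(229² + 139²) = √71762
dz/dt = y/z · dy/dt = 139/√71762 · 4 = 278√71762/35881 ≈ 2.076 m/s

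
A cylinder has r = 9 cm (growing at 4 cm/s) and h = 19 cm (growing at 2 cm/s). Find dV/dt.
1530π cm³/s

V = πr²h
dV/dt = 2πrh·dr/dt + πr²·dh/dt
= 2π(9)(19)(4) + π(9)²(2)
= 1530π cm³/s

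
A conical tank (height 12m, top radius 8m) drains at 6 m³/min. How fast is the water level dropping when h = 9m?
1/(6π) ≈ 0.05305 m/min

r/h = 8/12, so r = (2/3)h
V = (1/3)πr²h = (1/3)π((2/3)h)²h = (4/27)πh³
dV/dh = (4/9)πh²
dh/dt = (dV/dt)/(dV/dh) = -6/((4/9)π·9²) = -1/(6π) m/min
The level is dropping at 1/(6π) ≈ 0.05305 m/min.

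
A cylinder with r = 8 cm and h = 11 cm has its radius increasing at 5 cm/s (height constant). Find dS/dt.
270π cm²/s

S = 2πrh + 2πr² (lateral + bases)
dS/dt = (2πh + 4πr)·dr/dt = (2π·11 + 4π·8)·5
= 270π cm²/s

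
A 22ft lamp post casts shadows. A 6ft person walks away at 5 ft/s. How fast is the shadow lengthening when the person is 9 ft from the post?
15/8 ft/s

By similar triangles: 22/(x+s) = 6/s
Solving: s = 6x/16
ds/dt = 6/16 · dx/dt = 3/8 · 5 = 15/8 ft/s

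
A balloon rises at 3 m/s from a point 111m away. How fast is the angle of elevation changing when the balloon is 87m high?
0.016742 rad/s

tan(θ) = y/111
sec²(θ) · dθ/dt = (1/111) · dy/dt
dθ/dt = cos²(θ)/111 · 3 = 111/(111² + 87²) · 3
dθ/dt = 0.016742 rad/s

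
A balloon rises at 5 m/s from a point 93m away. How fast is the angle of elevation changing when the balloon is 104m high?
0.023889 rad/s

tan(θ) = y/93
sec²(θ) · dθ/dt = (1/93) · dy/dt
dθ/dt = cos²(θ)/93 · 5 = 93/(93² + 104²) · 5
dθ/dt = 0.023889 rad/s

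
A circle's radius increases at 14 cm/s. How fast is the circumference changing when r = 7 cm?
28π cm/s

C = 2πr
dC/dt = 2π · dr/dt = 2π · 14 = 28π cm/s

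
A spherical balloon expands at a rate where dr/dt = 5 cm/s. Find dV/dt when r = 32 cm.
20480π cm³/s

V = (4/3)πr³
dV/dt = dV/dr · dr/dt = 4πr² · 5
At r = 32: dV/dt = 20480π cm³/s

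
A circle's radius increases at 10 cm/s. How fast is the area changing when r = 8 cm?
160π cm²/s

A = πr²
dA/dt = 2πr · dr/dt = 2π(8)(10) = 160π cm²/s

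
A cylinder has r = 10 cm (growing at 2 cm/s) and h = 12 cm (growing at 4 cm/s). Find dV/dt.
880π cm³/s

V = πr²h
dV/dt = 2πrh·dr/dt + πr²·dh/dt
= 2π(10)(12)(2) + π(10)²(4)
= 880π cm³/s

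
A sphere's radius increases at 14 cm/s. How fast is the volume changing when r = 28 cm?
43904π cm³/s

V = (4/3)πr³
dV/dt = dV/dr · dr/dt = 4πr² · 14
At r = 28: dV/dt = 43904π cm³/s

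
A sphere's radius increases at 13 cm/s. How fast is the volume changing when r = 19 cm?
18772π cm³/s

V = (4/3)πr³
dV/dt = dV/dr · dr/dt = 4πr² · 13
At r = 19: dV/dt = 18772π cm³/s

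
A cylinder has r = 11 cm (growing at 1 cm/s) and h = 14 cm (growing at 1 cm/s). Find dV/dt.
429π cm³/s

V = πr²h
dV/dt = 2πrh·dr/dt + πr²·dh/dt
= 2π(11)(14)(1) + π(11)²(1)
= 429π cm³/s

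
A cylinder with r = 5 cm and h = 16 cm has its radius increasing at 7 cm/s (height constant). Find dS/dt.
364π cm²/s

S = 2πrh + 2πr² (lateral + bases)
dS/dt = (2πh + 4πr)·dr/dt = (2π·16 + 4π·5)·7
= 364π cm²/s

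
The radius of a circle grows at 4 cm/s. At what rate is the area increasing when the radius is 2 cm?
16π cm²/s

A = πr²
dA/dt = 2πr · dr/dt = 2π(2)(4) = 16π cm²/s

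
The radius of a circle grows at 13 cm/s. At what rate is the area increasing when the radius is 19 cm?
494π cm²/s

A = πr²
dA/dt = 2πr · dr/dt = 2π(19)(13) = 494π cm²/s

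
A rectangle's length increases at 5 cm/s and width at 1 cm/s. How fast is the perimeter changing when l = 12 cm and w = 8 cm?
12 cm/s

P = 2(l + w)
dP/dt = 2(dl/dt + dw/dt) = 2(5 + 1) = 12 cm/s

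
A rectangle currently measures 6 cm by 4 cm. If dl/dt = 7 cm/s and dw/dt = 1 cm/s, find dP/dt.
16 cm/s

P = 2(l + w)
dP/dt = 2(dl/dt + dw/dt) = 2(7 + 1) = 16 cm/s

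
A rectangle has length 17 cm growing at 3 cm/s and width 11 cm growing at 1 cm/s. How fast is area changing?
50 cm²/s

A = lw
dA/dt = w·dl/dt + l·dw/dt = 11·3 + 17·1 = 50 cm²/s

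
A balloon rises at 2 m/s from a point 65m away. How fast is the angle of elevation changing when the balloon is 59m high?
0.01687 rad/s

tan(θ) = y/65
sec²(θ) · dθ/dt = (1/65) · dy/dt
dθ/dt = cos²(θ)/65 · 2 = 65/(65² + 59²) · 2
dθ/dt = 0.01687 rad/s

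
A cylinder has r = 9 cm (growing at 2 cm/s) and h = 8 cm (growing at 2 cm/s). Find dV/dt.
450π cm³/s

V = πr²h
dV/dt = 2πrh·dr/dt + πr²·dh/dt
= 2π(9)(8)(2) + π(9)²(2)
= 450π cm³/s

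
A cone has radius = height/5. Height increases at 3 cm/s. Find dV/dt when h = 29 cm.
2523π/25 cm³/s

V = (1/3)π(h/5)²h = πh³/75
dV/dt = πh²/25 · 3
At h = 29: dV/dt = 2523π/25 cm³/s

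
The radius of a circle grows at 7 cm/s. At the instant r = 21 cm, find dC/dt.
14π cm/s

C = 2πr
dC/dt = 2π · dr/dt = 2π · 7 = 14π cm/s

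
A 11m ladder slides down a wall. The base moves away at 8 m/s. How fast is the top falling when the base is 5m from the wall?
5√6/3 ≈ 4.082 m/s

x² + y² = 11²
2x·dx/dt + 2y·dy/dt = 0
dy/dt = -x/y · dx/dt = -5/(4√6) · 8 = -5√6/3 m/s
The top is descending at 5√6/3 ≈ 4.082 m/s.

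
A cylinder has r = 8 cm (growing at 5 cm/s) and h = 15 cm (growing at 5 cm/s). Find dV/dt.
1520π cm³/s

V = πr²h
dV/dt = 2πrh·dr/dt + πr²·dh/dt
= 2π(8)(15)(5) + π(8)²(5)
= 1520π cm³/s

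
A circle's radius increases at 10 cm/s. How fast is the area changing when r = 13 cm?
260π cm²/s

A = πr²
dA/dt = 2πr · dr/dt = 2π(13)(10) = 260π cm²/s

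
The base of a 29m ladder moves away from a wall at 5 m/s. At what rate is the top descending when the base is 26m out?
26√165/33 ≈ 10.12 m/s

x² + y² = 29²
2x·dx/dt + 2y·dy/dt = 0
dy/dt = -x/y · dx/dt = -26/√165 · 5 = -26√165/33 m/s
The top is descending at 26√165/33 ≈ 10.12 m/s.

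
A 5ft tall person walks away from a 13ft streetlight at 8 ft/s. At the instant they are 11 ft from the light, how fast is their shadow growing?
5 ft/s

By similar triangles: 13/(x+s) = 5/s
Solving: s = 5x/8
ds/dt = 5/8 · dx/dt = 5/8 · 8 = 5 ft/s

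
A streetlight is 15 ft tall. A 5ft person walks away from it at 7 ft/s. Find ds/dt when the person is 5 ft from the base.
7/2 ft/s

By similar triangles: 15/(x+s) = 5/s
Solving: s = 5x/10
ds/dt = 5/10 · dx/dt = 1/2 · 7 = 7/2 ft/s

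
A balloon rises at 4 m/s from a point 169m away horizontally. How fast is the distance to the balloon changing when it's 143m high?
22√290/145 ≈ 2.584 m/s

z² = 169² + y²
z = √(169² + 143²) = 13√290
dz/dt = y/z · dy/dt = 143/(13√290) · 4 = 22√290/145 ≈ 2.584 m/s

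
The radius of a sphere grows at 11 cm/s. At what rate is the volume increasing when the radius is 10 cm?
4400π cm³/s

V = (4/3)πr³
dV/dt = dV/dr · dr/dt = 4πr² · 11
At r = 10: dV/dt = 4400π cm³/s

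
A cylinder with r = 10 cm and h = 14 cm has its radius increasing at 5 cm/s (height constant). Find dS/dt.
340π cm²/s

S = 2πrh + 2πr² (lateral + bases)
dS/dt = (2πh + 4πr)·dr/dt = (2π·14 + 4π·10)·5
= 340π cm²/s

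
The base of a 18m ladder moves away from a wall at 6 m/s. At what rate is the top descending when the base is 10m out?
15√14/14 ≈ 4.009 m/s

x² + y² = 18²
2x·dx/dt + 2y·dy/dt = 0
dy/dt = -x/y · dx/dt = -10/(4√14) · 6 = -15√14/14 m/s
The top is descending at 15√14/14 ≈ 4.009 m/s.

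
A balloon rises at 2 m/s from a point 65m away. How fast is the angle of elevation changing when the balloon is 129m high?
0.00623 rad/s

tan(θ) = y/65
sec²(θ) · dθ/dt = (1/65) · dy/dt
dθ/dt = cos²(θ)/65 · 2 = 65/(65² + 129²) · 2
dθ/dt = 0.00623 rad/s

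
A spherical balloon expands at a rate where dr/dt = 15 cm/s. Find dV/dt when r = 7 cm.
2940π cm³/s

V = (4/3)πr³
dV/dt = dV/dr · dr/dt = 4πr² · 15
At r = 7: dV/dt = 2940π cm³/s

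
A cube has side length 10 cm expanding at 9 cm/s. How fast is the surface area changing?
1080 cm²/s

A = 6s²
dA/dt = 12s · ds/dt = 12·10·9 = 1080 cm²/s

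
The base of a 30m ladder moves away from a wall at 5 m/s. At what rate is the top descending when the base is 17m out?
85√611/611 ≈ 3.439 m/s

x² + y² = 30²
2x·dx/dt + 2y·dy/dt = 0
dy/dt = -x/y · dx/dt = -17/√611 · 5 = -85√611/611 m/s
The top is descending at 85√611/611 ≈ 3.439 m/s.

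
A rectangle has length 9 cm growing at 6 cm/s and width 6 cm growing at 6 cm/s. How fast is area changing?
90 cm²/s

A = lw
dA/dt = w·dl/dt + l·dw/dt = 6·6 + 9·6 = 90 cm²/s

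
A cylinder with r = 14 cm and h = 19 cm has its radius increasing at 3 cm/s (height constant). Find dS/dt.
282π cm²/s

S = 2πrh + 2πr² (lateral + bases)
dS/dt = (2πh + 4πr)·dr/dt = (2π·19 + 4π·14)·3
= 282π cm²/s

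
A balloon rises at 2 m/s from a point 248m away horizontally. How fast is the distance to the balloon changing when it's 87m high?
174√69073/69073 ≈ 0.6621 m/s

z² = 248² + y²
z = √(248² + 87²) = √69073
dz/dt = y/z · dy/dt = 87/√69073 · 2 = 174√69073/69073 ≈ 0.6621 m/s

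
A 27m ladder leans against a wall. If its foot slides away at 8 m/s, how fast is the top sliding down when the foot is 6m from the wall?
16√77/77 ≈ 1.823 m/s

x² + y² = 27²
2x·dx/dt + 2y·dy/dt = 0
dy/dt = -x/y · dx/dt = -6/(3√77) · 8 = -16√77/77 m/s
The top is descending at 16√77/77 ≈ 1.823 m/s.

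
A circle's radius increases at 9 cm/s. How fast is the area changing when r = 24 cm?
432π cm²/s

A = πr²
dA/dt = 2πr · dr/dt = 2π(24)(9) = 432π cm²/s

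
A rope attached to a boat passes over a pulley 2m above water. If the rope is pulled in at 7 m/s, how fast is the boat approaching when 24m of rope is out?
84√143/143 ≈ 7.024 m/s

rope² = x² + 2²
x = √(24² - 2²) = 2√143
dx/dt = (rope/x) · d(rope)/dt = (24/(2√143)) · (-7) = -84√143/143 m/s
The boat approaches at 84√143/143 ≈ 7.024 m/s.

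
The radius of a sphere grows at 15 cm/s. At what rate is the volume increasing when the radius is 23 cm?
31740π cm³/s

V = (4/3)πr³
dV/dt = dV/dr · dr/dt = 4πr² · 15
At r = 23: dV/dt = 31740π cm³/s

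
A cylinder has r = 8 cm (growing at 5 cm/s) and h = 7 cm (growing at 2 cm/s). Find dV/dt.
688π cm³/s

V = πr²h
dV/dt = 2πrh·dr/dt + πr²·dh/dt
= 2π(8)(7)(5) + π(8)²(2)
= 688π cm³/s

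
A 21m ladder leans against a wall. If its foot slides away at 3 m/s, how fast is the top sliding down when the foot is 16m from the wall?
48√185/185 ≈ 3.529 m/s

x² + y² = 21²
2x·dx/dt + 2y·dy/dt = 0
dy/dt = -x/y · dx/dt = -16/√185 · 3 = -48√185/185 m/s
The top is descending at 48√185/185 ≈ 3.529 m/s.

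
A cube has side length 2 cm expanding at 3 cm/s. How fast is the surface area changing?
72 cm²/s

A = 6s²
dA/dt = 12s · ds/dt = 12·2·3 = 72 cm²/s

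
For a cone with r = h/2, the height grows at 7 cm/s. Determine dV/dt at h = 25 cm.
4375π/4 cm³/s

V = (1/3)π(h/2)²h = πh³/12
dV/dt = πh²/4 · 7
At h = 25: dV/dt = 4375π/4 cm³/s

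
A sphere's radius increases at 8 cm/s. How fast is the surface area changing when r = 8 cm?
512π cm²/s

S = 4πr²
dS/dt = dS/dr · dr/dt = 8πr · 8
At r = 8: dS/dt = 512π cm²/s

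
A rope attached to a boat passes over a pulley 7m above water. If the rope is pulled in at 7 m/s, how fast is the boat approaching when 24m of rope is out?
168√527/527 ≈ 7.318 m/s

rope² = x² + 7²
x = √(24² - 7²) = √527
dx/dt = (rope/x) · d(rope)/dt = (24/√527) · (-7) = -168√527/527 m/s
The boat approaches at 168√527/527 ≈ 7.318 m/s.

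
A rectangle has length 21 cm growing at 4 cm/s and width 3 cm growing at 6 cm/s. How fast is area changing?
138 cm²/s

A = lw
dA/dt = w·dl/dt + l·dw/dt = 3·4 + 21·6 = 138 cm²/s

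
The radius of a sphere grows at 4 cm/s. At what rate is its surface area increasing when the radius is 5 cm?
160π cm²/s

S = 4πr²
dS/dt = dS/dr · dr/dt = 8πr · 4
At r = 5: dS/dt = 160π cm²/s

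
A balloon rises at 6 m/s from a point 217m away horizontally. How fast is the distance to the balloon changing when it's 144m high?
864√2713/13565 ≈ 3.318 m/s

z² = 217² + y²
z = √(217² + 144²) = 5√2713
dz/dt = y/z · dy/dt = 144/(5√2713) · 6 = 864√2713/13565 ≈ 3.318 m/s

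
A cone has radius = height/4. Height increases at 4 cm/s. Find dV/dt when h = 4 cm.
4π cm³/s

V = (1/3)π(h/4)²h = πh³/48
dV/dt = πh²/16 · 4
At h = 4: dV/dt = 4π cm³/s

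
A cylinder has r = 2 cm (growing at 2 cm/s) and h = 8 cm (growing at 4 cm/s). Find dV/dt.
80π cm³/s

V = πr²h
dV/dt = 2πrh·dr/dt + πr²·dh/dt
= 2π(2)(8)(2) + π(2)²(4)
= 80π cm³/s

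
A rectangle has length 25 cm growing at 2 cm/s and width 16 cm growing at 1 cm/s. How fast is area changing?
57 cm²/s

A = lw
dA/dt = w·dl/dt + l·dw/dt = 16·2 + 25·1 = 57 cm²/s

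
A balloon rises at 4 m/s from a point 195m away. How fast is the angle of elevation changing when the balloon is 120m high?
0.014878 rad/s

tan(θ) = y/195
sec²(θ) · dθ/dt = (1/195) · dy/dt
dθ/dt = cos²(θ)/195 · 4 = 195/(195² + 120²) · 4
dθ/dt = 0.014878 rad/s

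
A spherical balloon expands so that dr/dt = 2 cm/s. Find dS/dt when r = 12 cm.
192π cm²/s

S = 4πr²
dS/dt = dS/dr · dr/dt = 8πr · 2
At r = 12: dS/dt = 192π cm²/s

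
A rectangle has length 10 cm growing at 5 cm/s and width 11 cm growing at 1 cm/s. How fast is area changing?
65 cm²/s

A = lw
dA/dt = w·dl/dt + l·dw/dt = 11·5 + 10·1 = 65 cm²/s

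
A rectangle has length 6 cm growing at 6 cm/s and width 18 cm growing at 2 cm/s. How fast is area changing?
120 cm²/s

A = lw
dA/dt = w·dl/dt + l·dw/dt = 18·6 + 6·2 = 120 cm²/s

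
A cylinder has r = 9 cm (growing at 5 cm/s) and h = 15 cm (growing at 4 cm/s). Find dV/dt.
1674π cm³/s

V = πr²h
dV/dt = 2πrh·dr/dt + πr²·dh/dt
= 2π(9)(15)(5) + π(9)²(4)
= 1674π cm³/s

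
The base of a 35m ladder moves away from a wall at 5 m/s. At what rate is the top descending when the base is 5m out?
5√3/12 ≈ 0.7217 m/s

x² + y² = 35²
2x·dx/dt + 2y·dy/dt = 0
dy/dt = -x/y · dx/dt = -5/(20√3) · 5 = -5√3/12 m/s
The top is descending at 5√3/12 ≈ 0.7217 m/s.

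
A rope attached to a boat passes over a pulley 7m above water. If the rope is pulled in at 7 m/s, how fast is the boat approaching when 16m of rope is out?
112√23/69 ≈ 7.785 m/s

rope² = x² + 7²
x = √(16² - 7²) = 3√23
dx/dt = (rope/x) · d(rope)/dt = (16/(3√23)) · (-7) = -112√23/69 m/s
The boat approaches at 112√23/69 ≈ 7.785 m/s.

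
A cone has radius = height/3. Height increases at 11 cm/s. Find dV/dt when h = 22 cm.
5324π/9 cm³/s

V = (1/3)π(h/3)²h = πh³/27
dV/dt = πh²/9 · 11
At h = 22: dV/dt = 5324π/9 cm³/s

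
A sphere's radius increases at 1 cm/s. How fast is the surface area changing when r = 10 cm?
80π cm²/s

S = 4πr²
dS/dt = dS/dr · dr/dt = 8πr · 1
At r = 10: dS/dt = 80π cm²/s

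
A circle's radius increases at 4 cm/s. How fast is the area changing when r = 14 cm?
112π cm²/s

A = πr²
dA/dt = 2πr · dr/dt = 2π(14)(4) = 112π cm²/s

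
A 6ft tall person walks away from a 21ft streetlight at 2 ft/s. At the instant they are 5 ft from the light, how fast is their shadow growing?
4/5 ft/s

By similar triangles: 21/(x+s) = 6/s
Solving: s = 6x/15
ds/dt = 6/15 · dx/dt = 2/5 · 2 = 4/5 ft/s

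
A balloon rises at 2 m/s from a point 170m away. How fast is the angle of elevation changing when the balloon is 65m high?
0.010264 rad/s

tan(θ) = y/170
sec²(θ) · dθ/dt = (1/170) · dy/dt
dθ/dt = cos²(θ)/170 · 2 = 170/(170² + 65²) · 2
dθ/dt = 0.010264 rad/s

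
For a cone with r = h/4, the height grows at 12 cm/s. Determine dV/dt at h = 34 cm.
867π cm³/s

V = (1/3)π(h/4)²h = πh³/48
dV/dt = πh²/16 · 12
At h = 34: dV/dt = 867π cm³/s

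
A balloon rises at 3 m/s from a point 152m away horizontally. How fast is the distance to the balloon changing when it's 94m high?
141√7985/7985 ≈ 1.578 m/s

z² = 152² + y²
z = √(152² + 94²) = 2√7985
dz/dt = y/z · dy/dt = 94/(2√7985) · 3 = 141√7985/7985 ≈ 1.578 m/s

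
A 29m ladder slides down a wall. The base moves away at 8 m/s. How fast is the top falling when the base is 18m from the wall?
144√517/517 ≈ 6.333 m/s

x² + y² = 29²
2x·dx/dt + 2y·dy/dt = 0
dy/dt = -x/y · dx/dt = -18/√517 · 8 = -144√517/517 m/s
The top is descending at 144√517/517 ≈ 6.333 m/s.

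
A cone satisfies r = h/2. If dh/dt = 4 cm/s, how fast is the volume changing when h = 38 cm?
1444π cm³/s

V = (1/3)π(h/2)²h = πh³/12
dV/dt = πh²/4 · 4
At h = 38: dV/dt = 1444π cm³/s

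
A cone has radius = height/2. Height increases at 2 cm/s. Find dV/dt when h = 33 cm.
1089π/2 cm³/s

V = (1/3)π(h/2)²h = πh³/12
dV/dt = πh²/4 · 2
At h = 33: dV/dt = 1089π/2 cm³/s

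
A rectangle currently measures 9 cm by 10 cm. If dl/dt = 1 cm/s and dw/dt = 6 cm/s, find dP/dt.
14 cm/s

P = 2(l + w)
dP/dt = 2(dl/dt + dw/dt) = 2(1 + 6) = 14 cm/s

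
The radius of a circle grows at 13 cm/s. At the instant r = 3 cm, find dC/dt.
26π cm/s

C = 2πr
dC/dt = 2π · dr/dt = 2π · 13 = 26π cm/s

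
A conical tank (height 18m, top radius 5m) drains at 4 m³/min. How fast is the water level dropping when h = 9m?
16/(25π) ≈ 0.2037 m/min

r/h = 5/18, so r = (5/18)h
V = (1/3)πr²h = (1/3)π((5/18)h)²h = (25/972)πh³
dV/dh = (25/324)πh²
dh/dt = (dV/dt)/(dV/dh) = -4/((25/324)π·9²) = -16/(25π) m/min
The level is dropping at 16/(25π) ≈ 0.2037 m/min.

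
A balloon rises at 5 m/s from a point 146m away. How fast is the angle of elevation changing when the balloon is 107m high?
0.02228 rad/s

tan(θ) = y/146
sec²(θ) · dθ/dt = (1/146) · dy/dt
dθ/dt = cos²(θ)/146 · 5 = 146/(146² + 107²) · 5
dθ/dt = 0.02228 rad/s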